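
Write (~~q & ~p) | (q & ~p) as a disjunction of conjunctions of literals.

q & ~p

(~~q & ~p) | (q & ~p)
≡ (q & ~p) | (q & ~p)
≡ q & ~p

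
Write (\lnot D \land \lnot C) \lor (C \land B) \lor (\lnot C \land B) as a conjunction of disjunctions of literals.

(\lnot D \lor B) \land (\lnot C \lor B)

(\lnot D \land \lnot C) \lor (C \land B) \lor (\lnot C \land B)
⇔ (\lnot D \lor C \lor \lnot C) \land (\lnot D \lor C \lor B) \land (\lnot D \lor B \lor \lnot C) \land (\lnot D \lor B \lor B) \land (\lnot C \lor C \lor \lnot C) \land (\lnot C \lor C \lor B) \land (\lnot C \lor B \lor \lnot C) \land (\lnot C \lor B \lor B)   (distribute \lor over \land)
⇔ (\lnot D \lor B) \land (\lnot C \lor B)   (simplify)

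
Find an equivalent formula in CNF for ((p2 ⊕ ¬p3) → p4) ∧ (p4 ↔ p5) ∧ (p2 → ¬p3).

(p3 ∨ p2 ∨ p4) ∧ (¬p4 ∨ p5) ∧ (¬p5 ∨ p4) ∧ (¬p2 ∨ ¬p3)

((p2 ⊕ ¬p3) → p4) ∧ (p4 ↔ p5) ∧ (p2 → ¬p3)
⇔ (¬(p2 ⊕ ¬p3) ∨ p4) ∧ (p4 ↔ p5) ∧ (p2 → ¬p3)   [eliminate →]
⇔ (¬((p2 ∨ ¬p3) ∧ ¬(p2 ∧ ¬p3)) ∨ p4) ∧ (p4 ↔ p5) ∧ (p2 → ¬p3)   [expand ⊕]
⇔ (¬((p2 ∨ ¬p3) ∧ ¬(p2 ∧ ¬p3)) ∨ p4) ∧ (p4 → p5) ∧ (p5 → p4) ∧ (p2 → ¬p3)   [eliminate ↔]
⇔ (¬((p2 ∨ ¬p3) ∧ ¬(p2 ∧ ¬p3)) ∨ p4) ∧ (¬p4 ∨ p5) ∧ (p5 → p4) ∧ (p2 → ¬p3)   [eliminate →]
⇔ (¬((p2 ∨ ¬p3) ∧ ¬(p2 ∧ ¬p3)) ∨ p4) ∧ (¬p4 ∨ p5) ∧ (¬p5 ∨ p4) ∧ (p2 → ¬p3)   [eliminate →]
⇔ (¬((p2 ∨ ¬p3) ∧ ¬(p2 ∧ ¬p3)) ∨ p4) ∧ (¬p4 ∨ p5) ∧ (¬p5 ∨ p4) ∧ (¬p2 ∨ ¬p3)   [eliminate →]
⇔ (¬(p2 ∨ ¬p3) ∨ ¬¬(p2 ∧ ¬p3) ∨ p4) ∧ (¬p4 ∨ p5) ∧ (¬p5 ∨ p4) ∧ (¬p2 ∨ ¬p3)   [De Morgan]
⇔ ((¬p2 ∧ ¬¬p3) ∨ ¬¬(p2 ∧ ¬p3) ∨ p4) ∧ (¬p4 ∨ p5) ∧ (¬p5 ∨ p4) ∧ (¬p2 ∨ ¬p3)   [De Morgan]
⇔ ((¬p2 ∧ p3) ∨ ¬¬(p2 ∧ ¬p3) ∨ p4) ∧ (¬p4 ∨ p5) ∧ (¬p5 ∨ p4) ∧ (¬p2 ∨ ¬p3)   [double negation]
⇔ ((¬p2 ∧ p3) ∨ (p2 ∧ ¬p3) ∨ p4) ∧ (¬p4 ∨ p5) ∧ (¬p5 ∨ p4) ∧ (¬p2 ∨ ¬p3)   [double negation]
⇔ (¬p2 ∨ p2 ∨ p4) ∧ (¬p2 ∨ ¬p3 ∨ p4) ∧ (p3 ∨ p2 ∨ p4) ∧ (p3 ∨ ¬p3 ∨ p4) ∧ (¬p4 ∨ p5) ∧ (¬p5 ∨ p4) ∧ (¬p2 ∨ ¬p3)   [distribute ∨ over ∧]
⇔ (p3 ∨ p2 ∨ p4) ∧ (¬p4 ∨ p5) ∧ (¬p5 ∨ p4) ∧ (¬p2 ∨ ¬p3)   [simplify]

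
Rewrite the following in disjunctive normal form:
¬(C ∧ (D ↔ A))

¬C ∨ (D ∧ ¬A) ∨ (A ∧ ¬D)

¬(C ∧ (D ↔ A))
⇔ ¬(C ∧ (D → A) ∧ (A → D))   [eliminate ↔]
⇔ ¬(C ∧ (¬D ∨ A) ∧ (A → D))   [eliminate →]
⇔ ¬(C ∧ (¬D ∨ A) ∧ (¬A ∨ D))   [eliminate →]
⇔ ¬C ∨ ¬(¬D ∨ A) ∨ ¬(¬A ∨ D)   [De Morgan]
⇔ ¬C ∨ (¬¬D ∧ ¬A) ∨ ¬(¬A ∨ D)   [De Morgan]
⇔ ¬C ∨ (D ∧ ¬A) ∨ ¬(¬A ∨ D)   [double negation]
⇔ ¬C ∨ (D ∧ ¬A) ∨ (¬¬A ∧ ¬D)   [De Morgan]
⇔ ¬C ∨ (D ∧ ¬A) ∨ (A ∧ ¬D)   [double negation]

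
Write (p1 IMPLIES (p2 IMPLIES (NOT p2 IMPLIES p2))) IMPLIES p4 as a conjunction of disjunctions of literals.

(p1 IMPLIES (p2 IMPLIES (NOT p2 IMPLIES p2))) IMPLIES p4
≡ NOT (p1 IMPLIES (p2 IMPLIES (NOT p2 IMPLIES p2))) OR p4   — eliminate IMPLIES
≡ NOT (NOT p1 OR (p2 IMPLIES (NOT p2 IMPLIES p2))) OR p4   — eliminate IMPLIES
≡ NOT (NOT p1 OR NOT p2 OR (NOT p2 IMPLIES p2)) OR p4   — eliminate IMPLIES
≡ NOT (NOT p1 OR NOT p2 OR NOT NOT p2 OR p2) OR p4   — eliminate IMPLIES
≡ (NOT NOT p1 AND NOT NOT p2 AND NOT NOT NOT p2 AND NOT p2) OR p4   — De Morgan
≡ (p1 AND NOT NOT p2 AND NOT NOT NOT p2 AND NOT p2) OR p4   — double negation
≡ (p1 AND p2 AND NOT NOT NOT p2 AND NOT p2) OR p4   — double negation
≡ (p1 AND p2 AND NOT p2 AND NOT p2) OR p4   — double negation
≡ (p1 OR p4) AND (p2 OR p4) AND (NOT p2 OR p4) AND (NOT p2 OR p4)   — distribute OR over AND
≡ (p1 OR p4) AND (p2 OR p4) AND (NOT p2 OR p4)   — simplify

(p1 OR p4) AND (p2 OR p4) AND (NOT p2 OR p4)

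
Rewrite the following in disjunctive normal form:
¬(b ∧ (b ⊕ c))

¬(b ∧ (b ⊕ c))
⇔ ¬(b ∧ (b ∧ ¬c ∨ ¬b ∧ c))   — expand ⊕
⇔ ¬b ∨ ¬(b ∧ ¬c ∨ ¬b ∧ c)   — De Morgan
⇔ ¬b ∨ ¬(b ∧ ¬c) ∧ ¬(¬b ∧ c)   — De Morgan
⇔ ¬b ∨ (¬b ∨ ¬¬c) ∧ ¬(¬b ∧ c)   — De Morgan
⇔ ¬b ∨ (¬b ∨ c) ∧ ¬(¬b ∧ c)   — double negation
⇔ ¬b ∨ (¬b ∨ c) ∧ (¬¬b ∨ ¬c)   — De Morgan
⇔ ¬b ∨ (¬b ∨ c) ∧ (b ∨ ¬c)   — double negation
⇔ ¬b ∨ ¬b ∧ b ∨ ¬b ∧ ¬c ∨ c ∧ b ∨ c ∧ ¬c   — distribute ∧ over ∨
⇔ ¬b ∨ c ∧ b   — simplify

¬b ∨ c ∧ b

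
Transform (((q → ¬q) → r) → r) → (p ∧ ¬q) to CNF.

(((q → ¬q) → r) → r) → (p ∧ ¬q)
= ¬(((q → ¬q) → r) → r) ∨ (p ∧ ¬q)   [eliminate →]
= ¬(¬((q → ¬q) → r) ∨ r) ∨ (p ∧ ¬q)   [eliminate →]
= ¬(¬(¬(q → ¬q) ∨ r) ∨ r) ∨ (p ∧ ¬q)   [eliminate →]
= ¬(¬(¬(¬q ∨ ¬q) ∨ r) ∨ r) ∨ (p ∧ ¬q)   [eliminate →]
= (¬¬(¬(¬q ∨ ¬q) ∨ r) ∧ ¬r) ∨ (p ∧ ¬q)   [De Morgan]
= ((¬(¬q ∨ ¬q) ∨ r) ∧ ¬r) ∨ (p ∧ ¬q)   [double negation]
= (((¬¬q ∧ ¬¬q) ∨ r) ∧ ¬r) ∨ (p ∧ ¬q)   [De Morgan]
= (((q ∧ ¬¬q) ∨ r) ∧ ¬r) ∨ (p ∧ ¬q)   [double negation]
= (((q ∧ q) ∨ r) ∧ ¬r) ∨ (p ∧ ¬q)   [double negation]
= (q ∨ r ∨ p) ∧ (q ∨ r ∨ ¬q) ∧ (q ∨ r ∨ p) ∧ (q ∨ r ∨ ¬q) ∧ (¬r ∨ p) ∧ (¬r ∨ ¬q)   [distribute ∨ over ∧]
= (q ∨ r ∨ p) ∧ (¬r ∨ p) ∧ (¬r ∨ ¬q)   [simplify]

(q ∨ r ∨ p) ∧ (¬r ∨ p) ∧ (¬r ∨ ¬q)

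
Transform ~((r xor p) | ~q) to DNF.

(~r & ~p & q) | (p & r & q)

~((r xor p) | ~q)
= ~((r & ~p) | (~r & p) | ~q)   (expand xor)
= ~(r & ~p) & ~(~r & p) & ~~q   (De Morgan)
= (~r | ~~p) & ~(~r & p) & ~~q   (De Morgan)
= (~r | p) & ~(~r & p) & ~~q   (double negation)
= (~r | p) & (~~r | ~p) & ~~q   (De Morgan)
= (~r | p) & (r | ~p) & ~~q   (double negation)
= (~r | p) & (r | ~p) & q   (double negation)
= (~r & r & q) | (~r & ~p & q) | (p & r & q) | (p & ~p & q)   (distribute & over |)
= (~r & ~p & q) | (p & r & q)   (simplify)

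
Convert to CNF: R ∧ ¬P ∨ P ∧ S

R ∧ ¬P ∨ P ∧ S
= (R ∨ P) ∧ (R ∨ S) ∧ (¬P ∨ P) ∧ (¬P ∨ S)   (distribute ∨ over ∧)
= (R ∨ P) ∧ (R ∨ S) ∧ (¬P ∨ S)   (simplify)

(R ∨ P) ∧ (R ∨ S) ∧ (¬P ∨ S)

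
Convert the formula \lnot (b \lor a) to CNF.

\lnot b \land \lnot a

\lnot (b \lor a)
⇔ \lnot b \land \lnot a   — De Morgan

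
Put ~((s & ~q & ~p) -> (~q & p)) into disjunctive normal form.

~((s & ~q & ~p) -> (~q & p))
≡ ~(~(s & ~q & ~p) | (~q & p))
≡ ~~(s & ~q & ~p) & ~(~q & p)
≡ s & ~q & ~p & ~(~q & p)
≡ s & ~q & ~p & (~~q | ~p)
≡ s & ~q & ~p & (q | ~p)
≡ (s & ~q & ~p & q) | (s & ~q & ~p & ~p)
≡ s & ~q & ~p

s & ~q & ~p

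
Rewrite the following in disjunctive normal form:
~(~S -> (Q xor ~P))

(~S & ~Q & P) | (~S & ~P & Q)

~(~S -> (Q xor ~P))
≡ ~(~~S | (Q xor ~P))
≡ ~(~~S | (Q & ~~P) | (~Q & ~P))
≡ ~~~S & ~(Q & ~~P) & ~(~Q & ~P)
≡ ~S & ~(Q & ~~P) & ~(~Q & ~P)
≡ ~S & (~Q | ~~~P) & ~(~Q & ~P)
≡ ~S & (~Q | ~P) & ~(~Q & ~P)
≡ ~S & (~Q | ~P) & (~~Q | ~~P)
≡ ~S & (~Q | ~P) & (Q | ~~P)
≡ ~S & (~Q | ~P) & (Q | P)
≡ (~S & ~Q & Q) | (~S & ~Q & P) | (~S & ~P & Q) | (~S & ~P & P)
≡ (~S & ~Q & P) | (~S & ~P & Q)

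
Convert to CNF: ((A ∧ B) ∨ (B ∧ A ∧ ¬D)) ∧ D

A ∧ B ∧ D

((A ∧ B) ∨ (B ∧ A ∧ ¬D)) ∧ D
⇔ (A ∨ B) ∧ (A ∨ A) ∧ (A ∨ ¬D) ∧ (B ∨ B) ∧ (B ∨ A) ∧ (B ∨ ¬D) ∧ D   (distribute ∨ over ∧)
⇔ A ∧ B ∧ D   (simplify)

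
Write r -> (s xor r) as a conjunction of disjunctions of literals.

r -> (s xor r)
≡ ~r | (s xor r)   — eliminate ->
≡ ~r | ((s | r) & ~(s & r))   — expand xor
≡ ~r | ((s | r) & (~s | ~r))   — De Morgan
≡ (~r | s | r) & (~r | ~s | ~r)   — distribute | over &
≡ ~r | ~s   — simplify

~r | ~s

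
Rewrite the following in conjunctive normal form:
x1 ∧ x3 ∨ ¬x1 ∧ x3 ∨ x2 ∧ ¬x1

(x3 ∨ ¬x1) ∧ (x3 ∨ x2)

x1 ∧ x3 ∨ ¬x1 ∧ x3 ∨ x2 ∧ ¬x1
≡ (x1 ∨ ¬x1 ∨ x2) ∧ (x1 ∨ ¬x1 ∨ ¬x1) ∧ (x1 ∨ x3 ∨ x2) ∧ (x1 ∨ x3 ∨ ¬x1) ∧ (x3 ∨ ¬x1 ∨ x2) ∧ (x3 ∨ ¬x1 ∨ ¬x1) ∧ (x3 ∨ x3 ∨ x2) ∧ (x3 ∨ x3 ∨ ¬x1)   [distribute ∨ over ∧]
≡ (x3 ∨ ¬x1) ∧ (x3 ∨ x2)   [simplify]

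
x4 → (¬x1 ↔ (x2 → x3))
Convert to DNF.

x4 → (¬x1 ↔ (x2 → x3))
≡ ¬x4 ∨ (¬x1 ↔ (x2 → x3))   (eliminate →)
≡ ¬x4 ∨ ((¬x1 → (x2 → x3)) ∧ ((x2 → x3) → ¬x1))   (eliminate ↔)
≡ ¬x4 ∨ ((¬¬x1 ∨ (x2 → x3)) ∧ ((x2 → x3) → ¬x1))   (eliminate →)
≡ ¬x4 ∨ ((¬¬x1 ∨ ¬x2 ∨ x3) ∧ ((x2 → x3) → ¬x1))   (eliminate →)
≡ ¬x4 ∨ ((¬¬x1 ∨ ¬x2 ∨ x3) ∧ (¬(x2 → x3) ∨ ¬x1))   (eliminate →)
≡ ¬x4 ∨ ((¬¬x1 ∨ ¬x2 ∨ x3) ∧ (¬(¬x2 ∨ x3) ∨ ¬x1))   (eliminate →)
≡ ¬x4 ∨ ((x1 ∨ ¬x2 ∨ x3) ∧ (¬(¬x2 ∨ x3) ∨ ¬x1))   (double negation)
≡ ¬x4 ∨ ((x1 ∨ ¬x2 ∨ x3) ∧ ((¬¬x2 ∧ ¬x3) ∨ ¬x1))   (De Morgan)
≡ ¬x4 ∨ ((x1 ∨ ¬x2 ∨ x3) ∧ ((x2 ∧ ¬x3) ∨ ¬x1))   (double negation)
≡ ¬x4 ∨ (x1 ∧ x2 ∧ ¬x3) ∨ (x1 ∧ ¬x1) ∨ (¬x2 ∧ x2 ∧ ¬x3) ∨ (¬x2 ∧ ¬x1) ∨ (x3 ∧ x2 ∧ ¬x3) ∨ (x3 ∧ ¬x1)   (distribute ∧ over ∨)
≡ ¬x4 ∨ (x1 ∧ x2 ∧ ¬x3) ∨ (¬x2 ∧ ¬x1) ∨ (x3 ∧ ¬x1)   (simplify)

¬x4 ∨ (x1 ∧ x2 ∧ ¬x3) ∨ (¬x2 ∧ ¬x1) ∨ (x3 ∧ ¬x1)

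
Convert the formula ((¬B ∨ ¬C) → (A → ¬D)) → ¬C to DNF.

((¬B ∨ ¬C) → (A → ¬D)) → ¬C
≡ ¬((¬B ∨ ¬C) → (A → ¬D)) ∨ ¬C   [eliminate →]
≡ ¬(¬(¬B ∨ ¬C) ∨ (A → ¬D)) ∨ ¬C   [eliminate →]
≡ ¬(¬(¬B ∨ ¬C) ∨ ¬A ∨ ¬D) ∨ ¬C   [eliminate →]
≡ (¬¬(¬B ∨ ¬C) ∧ ¬¬A ∧ ¬¬D) ∨ ¬C   [De Morgan]
≡ ((¬B ∨ ¬C) ∧ ¬¬A ∧ ¬¬D) ∨ ¬C   [double negation]
≡ ((¬B ∨ ¬C) ∧ A ∧ ¬¬D) ∨ ¬C   [double negation]
≡ ((¬B ∨ ¬C) ∧ A ∧ D) ∨ ¬C   [double negation]
≡ (¬B ∧ A ∧ D) ∨ (¬C ∧ A ∧ D) ∨ ¬C   [distribute ∧ over ∨]
≡ (¬B ∧ A ∧ D) ∨ ¬C   [simplify]

(¬B ∧ A ∧ D) ∨ ¬C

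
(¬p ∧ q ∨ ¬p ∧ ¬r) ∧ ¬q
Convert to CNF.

(¬p ∧ q ∨ ¬p ∧ ¬r) ∧ ¬q
≡ (¬p ∨ ¬p) ∧ (¬p ∨ ¬r) ∧ (q ∨ ¬p) ∧ (q ∨ ¬r) ∧ ¬q   (distribute ∨ over ∧)
≡ ¬p ∧ (q ∨ ¬r) ∧ ¬q   (simplify)

¬p ∧ (q ∨ ¬r) ∧ ¬q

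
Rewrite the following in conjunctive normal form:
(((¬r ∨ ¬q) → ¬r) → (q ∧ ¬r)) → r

(((¬r ∨ ¬q) → ¬r) → (q ∧ ¬r)) → r
≡ ¬(((¬r ∨ ¬q) → ¬r) → (q ∧ ¬r)) ∨ r   — eliminate →
≡ ¬(¬((¬r ∨ ¬q) → ¬r) ∨ (q ∧ ¬r)) ∨ r   — eliminate →
≡ ¬(¬(¬(¬r ∨ ¬q) ∨ ¬r) ∨ (q ∧ ¬r)) ∨ r   — eliminate →
≡ (¬¬(¬(¬r ∨ ¬q) ∨ ¬r) ∧ ¬(q ∧ ¬r)) ∨ r   — De Morgan
≡ ((¬(¬r ∨ ¬q) ∨ ¬r) ∧ ¬(q ∧ ¬r)) ∨ r   — double negation
≡ (((¬¬r ∧ ¬¬q) ∨ ¬r) ∧ ¬(q ∧ ¬r)) ∨ r   — De Morgan
≡ (((r ∧ ¬¬q) ∨ ¬r) ∧ ¬(q ∧ ¬r)) ∨ r   — double negation
≡ (((r ∧ q) ∨ ¬r) ∧ ¬(q ∧ ¬r)) ∨ r   — double negation
≡ (((r ∧ q) ∨ ¬r) ∧ (¬q ∨ ¬¬r)) ∨ r   — De Morgan
≡ (((r ∧ q) ∨ ¬r) ∧ (¬q ∨ r)) ∨ r   — double negation
≡ (r ∨ ¬r ∨ r) ∧ (q ∨ ¬r ∨ r) ∧ (¬q ∨ r ∨ r)   — distribute ∨ over ∧
≡ ¬q ∨ r   — simplify

¬q ∨ r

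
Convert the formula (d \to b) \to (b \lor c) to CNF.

(d \to b) \to (b \lor c)
= \lnot (d \to b) \lor b \lor c   — eliminate \to
= \lnot (\lnot d \lor b) \lor b \lor c   — eliminate \to
= (\lnot \lnot d \land \lnot b) \lor b \lor c   — De Morgan
= (d \land \lnot b) \lor b \lor c   — double negation
= (d \lor b \lor c) \land (\lnot b \lor b \lor c)   — distribute \lor over \land
= d \lor b \lor c   — simplify

d \lor b \lor c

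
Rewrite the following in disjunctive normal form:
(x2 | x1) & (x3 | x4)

(x2 | x1) & (x3 | x4)
≡ (x2 & x3) | (x2 & x4) | (x1 & x3) | (x1 & x4)   [distribute & over |]

(x2 & x3) | (x2 & x4) | (x1 & x3) | (x1 & x4)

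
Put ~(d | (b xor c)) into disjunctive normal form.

(~d & ~b & ~c) | (~d & c & b)

~(d | (b xor c))
≡ ~(d | (b & ~c) | (~b & c))   (expand xor)
≡ ~d & ~(b & ~c) & ~(~b & c)   (De Morgan)
≡ ~d & (~b | ~~c) & ~(~b & c)   (De Morgan)
≡ ~d & (~b | c) & ~(~b & c)   (double negation)
≡ ~d & (~b | c) & (~~b | ~c)   (De Morgan)
≡ ~d & (~b | c) & (b | ~c)   (double negation)
≡ (~d & ~b & b) | (~d & ~b & ~c) | (~d & c & b) | (~d & c & ~c)   (distribute & over |)
≡ (~d & ~b & ~c) | (~d & c & b)   (simplify)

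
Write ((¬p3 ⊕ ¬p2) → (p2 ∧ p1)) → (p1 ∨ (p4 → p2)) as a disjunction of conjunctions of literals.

((¬p3 ⊕ ¬p2) → (p2 ∧ p1)) → (p1 ∨ (p4 → p2))
= ¬((¬p3 ⊕ ¬p2) → (p2 ∧ p1)) ∨ p1 ∨ (p4 → p2)   — eliminate →
= ¬(¬(¬p3 ⊕ ¬p2) ∨ (p2 ∧ p1)) ∨ p1 ∨ (p4 → p2)   — eliminate →
= ¬(¬((¬p3 ∧ ¬¬p2) ∨ (¬¬p3 ∧ ¬p2)) ∨ (p2 ∧ p1)) ∨ p1 ∨ (p4 → p2)   — expand ⊕
= ¬(¬((¬p3 ∧ ¬¬p2) ∨ (¬¬p3 ∧ ¬p2)) ∨ (p2 ∧ p1)) ∨ p1 ∨ ¬p4 ∨ p2   — eliminate →
= (¬¬((¬p3 ∧ ¬¬p2) ∨ (¬¬p3 ∧ ¬p2)) ∧ ¬(p2 ∧ p1)) ∨ p1 ∨ ¬p4 ∨ p2   — De Morgan
= (((¬p3 ∧ ¬¬p2) ∨ (¬¬p3 ∧ ¬p2)) ∧ ¬(p2 ∧ p1)) ∨ p1 ∨ ¬p4 ∨ p2   — double negation
= (((¬p3 ∧ p2) ∨ (¬¬p3 ∧ ¬p2)) ∧ ¬(p2 ∧ p1)) ∨ p1 ∨ ¬p4 ∨ p2   — double negation
= (((¬p3 ∧ p2) ∨ (p3 ∧ ¬p2)) ∧ ¬(p2 ∧ p1)) ∨ p1 ∨ ¬p4 ∨ p2   — double negation
= (((¬p3 ∧ p2) ∨ (p3 ∧ ¬p2)) ∧ (¬p2 ∨ ¬p1)) ∨ p1 ∨ ¬p4 ∨ p2   — De Morgan
= (¬p3 ∧ p2 ∧ ¬p2) ∨ (¬p3 ∧ p2 ∧ ¬p1) ∨ (p3 ∧ ¬p2 ∧ ¬p2) ∨ (p3 ∧ ¬p2 ∧ ¬p1) ∨ p1 ∨ ¬p4 ∨ p2   — distribute ∧ over ∨
= (p3 ∧ ¬p2) ∨ p1 ∨ ¬p4 ∨ p2   — simplify

(p3 ∧ ¬p2) ∨ p1 ∨ ¬p4 ∨ p2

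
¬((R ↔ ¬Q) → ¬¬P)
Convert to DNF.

(¬R ∧ Q ∧ ¬P) ∨ (¬Q ∧ R ∧ ¬P)

¬((R ↔ ¬Q) → ¬¬P)
≡ ¬(¬(R ↔ ¬Q) ∨ ¬¬P)   [eliminate →]
≡ ¬(¬((R → ¬Q) ∧ (¬Q → R)) ∨ ¬¬P)   [eliminate ↔]
≡ ¬(¬((¬R ∨ ¬Q) ∧ (¬Q → R)) ∨ ¬¬P)   [eliminate →]
≡ ¬(¬((¬R ∨ ¬Q) ∧ (¬¬Q ∨ R)) ∨ ¬¬P)   [eliminate →]
≡ ¬¬((¬R ∨ ¬Q) ∧ (¬¬Q ∨ R)) ∧ ¬¬¬P   [De Morgan]
≡ (¬R ∨ ¬Q) ∧ (¬¬Q ∨ R) ∧ ¬¬¬P   [double negation]
≡ (¬R ∨ ¬Q) ∧ (Q ∨ R) ∧ ¬¬¬P   [double negation]
≡ (¬R ∨ ¬Q) ∧ (Q ∨ R) ∧ ¬P   [double negation]
≡ (¬R ∧ Q ∧ ¬P) ∨ (¬R ∧ R ∧ ¬P) ∨ (¬Q ∧ Q ∧ ¬P) ∨ (¬Q ∧ R ∧ ¬P)   [distribute ∧ over ∨]
≡ (¬R ∧ Q ∧ ¬P) ∨ (¬Q ∧ R ∧ ¬P)   [simplify]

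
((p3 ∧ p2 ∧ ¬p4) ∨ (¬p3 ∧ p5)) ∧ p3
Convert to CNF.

(p2 ∨ ¬p3) ∧ (p2 ∨ p5) ∧ (¬p4 ∨ ¬p3) ∧ (¬p4 ∨ p5) ∧ p3

((p3 ∧ p2 ∧ ¬p4) ∨ (¬p3 ∧ p5)) ∧ p3
= (p3 ∨ ¬p3) ∧ (p3 ∨ p5) ∧ (p2 ∨ ¬p3) ∧ (p2 ∨ p5) ∧ (¬p4 ∨ ¬p3) ∧ (¬p4 ∨ p5) ∧ p3   [distribute ∨ over ∧]
= (p2 ∨ ¬p3) ∧ (p2 ∨ p5) ∧ (¬p4 ∨ ¬p3) ∧ (¬p4 ∨ p5) ∧ p3   [simplify]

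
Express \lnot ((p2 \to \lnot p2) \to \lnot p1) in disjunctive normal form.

\lnot p2 \land p1

\lnot ((p2 \to \lnot p2) \to \lnot p1)
≡ \lnot (\lnot (p2 \to \lnot p2) \lor \lnot p1)   [eliminate \to]
≡ \lnot (\lnot (\lnot p2 \lor \lnot p2) \lor \lnot p1)   [eliminate \to]
≡ \lnot \lnot (\lnot p2 \lor \lnot p2) \land \lnot \lnot p1   [De Morgan]
≡ (\lnot p2 \lor \lnot p2) \land \lnot \lnot p1   [double negation]
≡ (\lnot p2 \lor \lnot p2) \land p1   [double negation]
≡ (\lnot p2 \land p1) \lor (\lnot p2 \land p1)   [distribute \land over \lor]
≡ \lnot p2 \land p1   [simplify]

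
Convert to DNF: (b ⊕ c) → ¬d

(¬b ∧ ¬c) ∨ (c ∧ b) ∨ ¬d

(b ⊕ c) → ¬d
= ¬(b ⊕ c) ∨ ¬d   — eliminate →
= ¬((b ∧ ¬c) ∨ (¬b ∧ c)) ∨ ¬d   — expand ⊕
= (¬(b ∧ ¬c) ∧ ¬(¬b ∧ c)) ∨ ¬d   — De Morgan
= ((¬b ∨ ¬¬c) ∧ ¬(¬b ∧ c)) ∨ ¬d   — De Morgan
= ((¬b ∨ c) ∧ ¬(¬b ∧ c)) ∨ ¬d   — double negation
= ((¬b ∨ c) ∧ (¬¬b ∨ ¬c)) ∨ ¬d   — De Morgan
= ((¬b ∨ c) ∧ (b ∨ ¬c)) ∨ ¬d   — double negation
= (¬b ∧ b) ∨ (¬b ∧ ¬c) ∨ (c ∧ b) ∨ (c ∧ ¬c) ∨ ¬d   — distribute ∧ over ∨
= (¬b ∧ ¬c) ∨ (c ∧ b) ∨ ¬d   — simplify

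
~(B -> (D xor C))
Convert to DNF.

~(B -> (D xor C))
≡ ~(~B | (D xor C))   [eliminate ->]
≡ ~(~B | (D & ~C) | (~D & C))   [expand xor]
≡ ~~B & ~(D & ~C) & ~(~D & C)   [De Morgan]
≡ B & ~(D & ~C) & ~(~D & C)   [double negation]
≡ B & (~D | ~~C) & ~(~D & C)   [De Morgan]
≡ B & (~D | C) & ~(~D & C)   [double negation]
≡ B & (~D | C) & (~~D | ~C)   [De Morgan]
≡ B & (~D | C) & (D | ~C)   [double negation]
≡ (B & ~D & D) | (B & ~D & ~C) | (B & C & D) | (B & C & ~C)   [distribute & over |]
≡ (B & ~D & ~C) | (B & C & D)   [simplify]

(B & ~D & ~C) | (B & C & D)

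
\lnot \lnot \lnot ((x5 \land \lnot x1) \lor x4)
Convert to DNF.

\lnot \lnot \lnot ((x5 \land \lnot x1) \lor x4)
≡ \lnot ((x5 \land \lnot x1) \lor x4)   [double negation]
≡ \lnot (x5 \land \lnot x1) \land \lnot x4   [De Morgan]
≡ (\lnot x5 \lor \lnot \lnot x1) \land \lnot x4   [De Morgan]
≡ (\lnot x5 \lor x1) \land \lnot x4   [double negation]
≡ (\lnot x5 \land \lnot x4) \lor (x1 \land \lnot x4)   [distribute \land over \lor]

(\lnot x5 \land \lnot x4) \lor (x1 \land \lnot x4)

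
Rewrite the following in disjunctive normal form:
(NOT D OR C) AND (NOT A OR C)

(NOT D AND NOT A) OR C

(NOT D OR C) AND (NOT A OR C)
≡ (NOT D AND NOT A) OR (NOT D AND C) OR (C AND NOT A) OR (C AND C)   (distribute AND over OR)
≡ (NOT D AND NOT A) OR C   (simplify)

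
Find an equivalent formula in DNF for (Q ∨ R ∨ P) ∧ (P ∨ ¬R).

(Q ∧ ¬R) ∨ P

(Q ∨ R ∨ P) ∧ (P ∨ ¬R)
⇔ (Q ∧ P) ∨ (Q ∧ ¬R) ∨ (R ∧ P) ∨ (R ∧ ¬R) ∨ (P ∧ P) ∨ (P ∧ ¬R)   [distribute ∧ over ∨]
⇔ (Q ∧ ¬R) ∨ P   [simplify]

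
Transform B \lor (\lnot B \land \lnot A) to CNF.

B \lor (\lnot B \land \lnot A)
⇔ (B \lor \lnot B) \land (B \lor \lnot A)
⇔ B \lor \lnot A

B \lor \lnot A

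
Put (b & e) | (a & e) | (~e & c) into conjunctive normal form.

(b & e) | (a & e) | (~e & c)
≡ (b | a | ~e) & (b | a | c) & (b | e | ~e) & (b | e | c) & (e | a | ~e) & (e | a | c) & (e | e | ~e) & (e | e | c)   — distribute | over &
≡ (b | a | ~e) & (b | a | c) & (e | c)   — simplify

(b | a | ~e) & (b | a | c) & (e | c)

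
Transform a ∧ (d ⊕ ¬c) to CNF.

a ∧ (d ⊕ ¬c)
≡ a ∧ (d ∨ ¬c) ∧ ¬(d ∧ ¬c)   [expand ⊕]
≡ a ∧ (d ∨ ¬c) ∧ (¬d ∨ ¬¬c)   [De Morgan]
≡ a ∧ (d ∨ ¬c) ∧ (¬d ∨ c)   [double negation]

a ∧ (d ∨ ¬c) ∧ (¬d ∨ c)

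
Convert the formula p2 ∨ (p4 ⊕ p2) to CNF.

p2 ∨ (p4 ⊕ p2)
≡ p2 ∨ ((p4 ∨ p2) ∧ ¬(p4 ∧ p2))   (expand ⊕)
≡ p2 ∨ ((p4 ∨ p2) ∧ (¬p4 ∨ ¬p2))   (De Morgan)
≡ (p2 ∨ p4 ∨ p2) ∧ (p2 ∨ ¬p4 ∨ ¬p2)   (distribute ∨ over ∧)
≡ p2 ∨ p4   (simplify)

p2 ∨ p4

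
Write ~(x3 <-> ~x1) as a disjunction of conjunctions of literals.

~(x3 <-> ~x1)
≡ ~((x3 -> ~x1) & (~x1 -> x3))
≡ ~((~x3 | ~x1) & (~x1 -> x3))
≡ ~((~x3 | ~x1) & (~~x1 | x3))
≡ ~(~x3 | ~x1) | ~(~~x1 | x3)
≡ (~~x3 & ~~x1) | ~(~~x1 | x3)
≡ (x3 & ~~x1) | ~(~~x1 | x3)
≡ (x3 & x1) | ~(~~x1 | x3)
≡ (x3 & x1) | (~~~x1 & ~x3)
≡ (x3 & x1) | (~x1 & ~x3)

(x3 & x1) | (~x1 & ~x3)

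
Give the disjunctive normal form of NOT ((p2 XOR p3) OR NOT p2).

NOT ((p2 XOR p3) OR NOT p2)
= NOT ((p2 AND NOT p3) OR (NOT p2 AND p3) OR NOT p2)   (expand XOR)
= NOT (p2 AND NOT p3) AND NOT (NOT p2 AND p3) AND NOT NOT p2   (De Morgan)
= (NOT p2 OR NOT NOT p3) AND NOT (NOT p2 AND p3) AND NOT NOT p2   (De Morgan)
= (NOT p2 OR p3) AND NOT (NOT p2 AND p3) AND NOT NOT p2   (double negation)
= (NOT p2 OR p3) AND (NOT NOT p2 OR NOT p3) AND NOT NOT p2   (De Morgan)
= (NOT p2 OR p3) AND (p2 OR NOT p3) AND NOT NOT p2   (double negation)
= (NOT p2 OR p3) AND (p2 OR NOT p3) AND p2   (double negation)
= (NOT p2 AND p2 AND p2) OR (NOT p2 AND NOT p3 AND p2) OR (p3 AND p2 AND p2) OR (p3 AND NOT p3 AND p2)   (distribute AND over OR)
= p3 AND p2   (simplify)

p3 AND p2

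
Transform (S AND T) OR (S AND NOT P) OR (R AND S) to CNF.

S AND (T OR NOT P OR R)

(S AND T) OR (S AND NOT P) OR (R AND S)
⇔ (S OR S OR R) AND (S OR S OR S) AND (S OR NOT P OR R) AND (S OR NOT P OR S) AND (T OR S OR R) AND (T OR S OR S) AND (T OR NOT P OR R) AND (T OR NOT P OR S)   — distribute OR over AND
⇔ S AND (T OR NOT P OR R)   — simplify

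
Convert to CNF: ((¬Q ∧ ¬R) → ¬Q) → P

((¬Q ∧ ¬R) → ¬Q) → P
⇔ ¬((¬Q ∧ ¬R) → ¬Q) ∨ P   [eliminate →]
⇔ ¬(¬(¬Q ∧ ¬R) ∨ ¬Q) ∨ P   [eliminate →]
⇔ (¬¬(¬Q ∧ ¬R) ∧ ¬¬Q) ∨ P   [De Morgan]
⇔ (¬Q ∧ ¬R ∧ ¬¬Q) ∨ P   [double negation]
⇔ (¬Q ∧ ¬R ∧ Q) ∨ P   [double negation]
⇔ (¬Q ∨ P) ∧ (¬R ∨ P) ∧ (Q ∨ P)   [distribute ∨ over ∧]

(¬Q ∨ P) ∧ (¬R ∨ P) ∧ (Q ∨ P)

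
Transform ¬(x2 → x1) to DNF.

¬(x2 → x1)
⇔ ¬(¬x2 ∨ x1)   — eliminate →
⇔ ¬¬x2 ∧ ¬x1   — De Morgan
⇔ x2 ∧ ¬x1   — double negation

x2 ∧ ¬x1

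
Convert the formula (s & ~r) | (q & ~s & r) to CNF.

(s | q) & (s | r) & (~r | q) & (~r | ~s)

(s & ~r) | (q & ~s & r)
= (s | q) & (s | ~s) & (s | r) & (~r | q) & (~r | ~s) & (~r | r)   [distribute | over &]
= (s | q) & (s | r) & (~r | q) & (~r | ~s)   [simplify]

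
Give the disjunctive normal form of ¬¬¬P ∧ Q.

¬P ∧ Q

¬¬¬P ∧ Q
= ¬P ∧ Q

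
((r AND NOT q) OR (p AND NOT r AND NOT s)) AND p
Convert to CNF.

(r OR NOT s) AND (NOT q OR NOT r) AND (NOT q OR NOT s) AND p

((r AND NOT q) OR (p AND NOT r AND NOT s)) AND p
= (r OR p) AND (r OR NOT r) AND (r OR NOT s) AND (NOT q OR p) AND (NOT q OR NOT r) AND (NOT q OR NOT s) AND p   — distribute OR over AND
= (r OR NOT s) AND (NOT q OR NOT r) AND (NOT q OR NOT s) AND p   — simplify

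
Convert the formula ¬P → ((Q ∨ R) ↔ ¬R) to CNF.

(P ∨ ¬R) ∧ (P ∨ R ∨ Q)

¬P → ((Q ∨ R) ↔ ¬R)
≡ ¬¬P ∨ ((Q ∨ R) ↔ ¬R)   [eliminate →]
≡ ¬¬P ∨ (((Q ∨ R) → ¬R) ∧ (¬R → (Q ∨ R)))   [eliminate ↔]
≡ ¬¬P ∨ ((¬(Q ∨ R) ∨ ¬R) ∧ (¬R → (Q ∨ R)))   [eliminate →]
≡ ¬¬P ∨ ((¬(Q ∨ R) ∨ ¬R) ∧ (¬¬R ∨ Q ∨ R))   [eliminate →]
≡ P ∨ ((¬(Q ∨ R) ∨ ¬R) ∧ (¬¬R ∨ Q ∨ R))   [double negation]
≡ P ∨ (((¬Q ∧ ¬R) ∨ ¬R) ∧ (¬¬R ∨ Q ∨ R))   [De Morgan]
≡ P ∨ (((¬Q ∧ ¬R) ∨ ¬R) ∧ (R ∨ Q ∨ R))   [double negation]
≡ (P ∨ ¬Q ∨ ¬R) ∧ (P ∨ ¬R ∨ ¬R) ∧ (P ∨ R ∨ Q ∨ R)   [distribute ∨ over ∧]
≡ (P ∨ ¬R) ∧ (P ∨ R ∨ Q)   [simplify]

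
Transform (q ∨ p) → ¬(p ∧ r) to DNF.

¬p ∨ ¬r

(q ∨ p) → ¬(p ∧ r)
= ¬(q ∨ p) ∨ ¬(p ∧ r)   [eliminate →]
= (¬q ∧ ¬p) ∨ ¬(p ∧ r)   [De Morgan]
= (¬q ∧ ¬p) ∨ ¬p ∨ ¬r   [De Morgan]
= ¬p ∨ ¬r   [simplify]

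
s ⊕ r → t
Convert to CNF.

s ⊕ r → t
≡ ¬(s ⊕ r) ∨ t   (eliminate →)
≡ ¬((s ∨ r) ∧ ¬(s ∧ r)) ∨ t   (expand ⊕)
≡ ¬(s ∨ r) ∨ ¬¬(s ∧ r) ∨ t   (De Morgan)
≡ ¬s ∧ ¬r ∨ ¬¬(s ∧ r) ∨ t   (De Morgan)
≡ ¬s ∧ ¬r ∨ s ∧ r ∨ t   (double negation)
≡ (¬s ∨ s ∨ t) ∧ (¬s ∨ r ∨ t) ∧ (¬r ∨ s ∨ t) ∧ (¬r ∨ r ∨ t)   (distribute ∨ over ∧)
≡ (¬s ∨ r ∨ t) ∧ (¬r ∨ s ∨ t)   (simplify)

(¬s ∨ r ∨ t) ∧ (¬r ∨ s ∨ t)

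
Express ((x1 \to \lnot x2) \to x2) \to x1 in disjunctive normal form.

\lnot x2 \lor x1

((x1 \to \lnot x2) \to x2) \to x1
⇔ \lnot ((x1 \to \lnot x2) \to x2) \lor x1   [eliminate \to]
⇔ \lnot (\lnot (x1 \to \lnot x2) \lor x2) \lor x1   [eliminate \to]
⇔ \lnot (\lnot (\lnot x1 \lor \lnot x2) \lor x2) \lor x1   [eliminate \to]
⇔ (\lnot \lnot (\lnot x1 \lor \lnot x2) \land \lnot x2) \lor x1   [De Morgan]
⇔ ((\lnot x1 \lor \lnot x2) \land \lnot x2) \lor x1   [double negation]
⇔ (\lnot x1 \land \lnot x2) \lor (\lnot x2 \land \lnot x2) \lor x1   [distribute \land over \lor]
⇔ \lnot x2 \lor x1   [simplify]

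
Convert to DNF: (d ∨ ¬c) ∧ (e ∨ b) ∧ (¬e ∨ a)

d ∧ e ∧ a ∨ d ∧ b ∧ ¬e ∨ d ∧ b ∧ a ∨ ¬c ∧ e ∧ a ∨ ¬c ∧ b ∧ ¬e ∨ ¬c ∧ b ∧ a

(d ∨ ¬c) ∧ (e ∨ b) ∧ (¬e ∨ a)
= d ∧ e ∧ ¬e ∨ d ∧ e ∧ a ∨ d ∧ b ∧ ¬e ∨ d ∧ b ∧ a ∨ ¬c ∧ e ∧ ¬e ∨ ¬c ∧ e ∧ a ∨ ¬c ∧ b ∧ ¬e ∨ ¬c ∧ b ∧ a   [distribute ∧ over ∨]
= d ∧ e ∧ a ∨ d ∧ b ∧ ¬e ∨ d ∧ b ∧ a ∨ ¬c ∧ e ∧ a ∨ ¬c ∧ b ∧ ¬e ∨ ¬c ∧ b ∧ a   [simplify]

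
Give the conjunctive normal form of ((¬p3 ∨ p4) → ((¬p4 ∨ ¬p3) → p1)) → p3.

¬p1 ∨ p3

((¬p3 ∨ p4) → ((¬p4 ∨ ¬p3) → p1)) → p3
≡ ¬((¬p3 ∨ p4) → ((¬p4 ∨ ¬p3) → p1)) ∨ p3   (eliminate →)
≡ ¬(¬(¬p3 ∨ p4) ∨ ((¬p4 ∨ ¬p3) → p1)) ∨ p3   (eliminate →)
≡ ¬(¬(¬p3 ∨ p4) ∨ ¬(¬p4 ∨ ¬p3) ∨ p1) ∨ p3   (eliminate →)
≡ (¬¬(¬p3 ∨ p4) ∧ ¬¬(¬p4 ∨ ¬p3) ∧ ¬p1) ∨ p3   (De Morgan)
≡ ((¬p3 ∨ p4) ∧ ¬¬(¬p4 ∨ ¬p3) ∧ ¬p1) ∨ p3   (double negation)
≡ ((¬p3 ∨ p4) ∧ (¬p4 ∨ ¬p3) ∧ ¬p1) ∨ p3   (double negation)
≡ (¬p3 ∨ p4 ∨ p3) ∧ (¬p4 ∨ ¬p3 ∨ p3) ∧ (¬p1 ∨ p3)   (distribute ∨ over ∧)
≡ ¬p1 ∨ p3   (simplify)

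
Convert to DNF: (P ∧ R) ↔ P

¬P ∨ (P ∧ R)

(P ∧ R) ↔ P
≡ ((P ∧ R) → P) ∧ (P → (P ∧ R))   (eliminate ↔)
≡ (¬(P ∧ R) ∨ P) ∧ (P → (P ∧ R))   (eliminate →)
≡ (¬(P ∧ R) ∨ P) ∧ (¬P ∨ (P ∧ R))   (eliminate →)
≡ (¬P ∨ ¬R ∨ P) ∧ (¬P ∨ (P ∧ R))   (De Morgan)
≡ (¬P ∧ ¬P) ∨ (¬P ∧ P ∧ R) ∨ (¬R ∧ ¬P) ∨ (¬R ∧ P ∧ R) ∨ (P ∧ ¬P) ∨ (P ∧ P ∧ R)   (distribute ∧ over ∨)
≡ ¬P ∨ (P ∧ R)   (simplify)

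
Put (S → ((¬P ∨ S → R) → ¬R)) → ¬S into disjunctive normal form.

(S → ((¬P ∨ S → R) → ¬R)) → ¬S
= ¬(S → ((¬P ∨ S → R) → ¬R)) ∨ ¬S   (eliminate →)
= ¬(¬S ∨ ((¬P ∨ S → R) → ¬R)) ∨ ¬S   (eliminate →)
= ¬(¬S ∨ ¬(¬P ∨ S → R) ∨ ¬R) ∨ ¬S   (eliminate →)
= ¬(¬S ∨ ¬(¬(¬P ∨ S) ∨ R) ∨ ¬R) ∨ ¬S   (eliminate →)
= ¬¬S ∧ ¬¬(¬(¬P ∨ S) ∨ R) ∧ ¬¬R ∨ ¬S   (De Morgan)
= S ∧ ¬¬(¬(¬P ∨ S) ∨ R) ∧ ¬¬R ∨ ¬S   (double negation)
= S ∧ (¬(¬P ∨ S) ∨ R) ∧ ¬¬R ∨ ¬S   (double negation)
= S ∧ (¬¬P ∧ ¬S ∨ R) ∧ ¬¬R ∨ ¬S   (De Morgan)
= S ∧ (P ∧ ¬S ∨ R) ∧ ¬¬R ∨ ¬S   (double negation)
= S ∧ (P ∧ ¬S ∨ R) ∧ R ∨ ¬S   (double negation)
= S ∧ P ∧ ¬S ∧ R ∨ S ∧ R ∧ R ∨ ¬S   (distribute ∧ over ∨)
= S ∧ R ∨ ¬S   (simplify)

S ∧ R ∨ ¬S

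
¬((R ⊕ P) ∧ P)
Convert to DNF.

¬((R ⊕ P) ∧ P)
= ¬(((R ∧ ¬P) ∨ (¬R ∧ P)) ∧ P)   [expand ⊕]
= ¬((R ∧ ¬P) ∨ (¬R ∧ P)) ∨ ¬P   [De Morgan]
= (¬(R ∧ ¬P) ∧ ¬(¬R ∧ P)) ∨ ¬P   [De Morgan]
= ((¬R ∨ ¬¬P) ∧ ¬(¬R ∧ P)) ∨ ¬P   [De Morgan]
= ((¬R ∨ P) ∧ ¬(¬R ∧ P)) ∨ ¬P   [double negation]
= ((¬R ∨ P) ∧ (¬¬R ∨ ¬P)) ∨ ¬P   [De Morgan]
= ((¬R ∨ P) ∧ (R ∨ ¬P)) ∨ ¬P   [double negation]
= (¬R ∧ R) ∨ (¬R ∧ ¬P) ∨ (P ∧ R) ∨ (P ∧ ¬P) ∨ ¬P   [distribute ∧ over ∨]
= (P ∧ R) ∨ ¬P   [simplify]

(P ∧ R) ∨ ¬P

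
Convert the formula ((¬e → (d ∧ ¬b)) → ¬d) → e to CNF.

(e ∨ d) ∧ (e ∨ ¬b)

((¬e → (d ∧ ¬b)) → ¬d) → e
≡ ¬((¬e → (d ∧ ¬b)) → ¬d) ∨ e   [eliminate →]
≡ ¬(¬(¬e → (d ∧ ¬b)) ∨ ¬d) ∨ e   [eliminate →]
≡ ¬(¬(¬¬e ∨ (d ∧ ¬b)) ∨ ¬d) ∨ e   [eliminate →]
≡ (¬¬(¬¬e ∨ (d ∧ ¬b)) ∧ ¬¬d) ∨ e   [De Morgan]
≡ ((¬¬e ∨ (d ∧ ¬b)) ∧ ¬¬d) ∨ e   [double negation]
≡ ((e ∨ (d ∧ ¬b)) ∧ ¬¬d) ∨ e   [double negation]
≡ ((e ∨ (d ∧ ¬b)) ∧ d) ∨ e   [double negation]
≡ (e ∨ d ∨ e) ∧ (e ∨ ¬b ∨ e) ∧ (d ∨ e)   [distribute ∨ over ∧]
≡ (e ∨ d) ∧ (e ∨ ¬b)   [simplify]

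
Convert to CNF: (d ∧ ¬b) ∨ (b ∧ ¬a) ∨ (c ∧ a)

(d ∧ ¬b) ∨ (b ∧ ¬a) ∨ (c ∧ a)
≡ (d ∨ b ∨ c) ∧ (d ∨ b ∨ a) ∧ (d ∨ ¬a ∨ c) ∧ (d ∨ ¬a ∨ a) ∧ (¬b ∨ b ∨ c) ∧ (¬b ∨ b ∨ a) ∧ (¬b ∨ ¬a ∨ c) ∧ (¬b ∨ ¬a ∨ a)   [distribute ∨ over ∧]
≡ (d ∨ b ∨ c) ∧ (d ∨ b ∨ a) ∧ (d ∨ ¬a ∨ c) ∧ (¬b ∨ ¬a ∨ c)   [simplify]

(d ∨ b ∨ c) ∧ (d ∨ b ∨ a) ∧ (d ∨ ¬a ∨ c) ∧ (¬b ∨ ¬a ∨ c)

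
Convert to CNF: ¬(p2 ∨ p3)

¬p2 ∧ ¬p3

¬(p2 ∨ p3)
≡ ¬p2 ∧ ¬p3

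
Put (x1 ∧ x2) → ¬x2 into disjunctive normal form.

(x1 ∧ x2) → ¬x2
= ¬(x1 ∧ x2) ∨ ¬x2   [eliminate →]
= ¬x1 ∨ ¬x2 ∨ ¬x2   [De Morgan]
= ¬x1 ∨ ¬x2   [simplify]

¬x1 ∨ ¬x2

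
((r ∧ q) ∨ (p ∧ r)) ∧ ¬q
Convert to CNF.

r ∧ (q ∨ p) ∧ ¬q

((r ∧ q) ∨ (p ∧ r)) ∧ ¬q
≡ (r ∨ p) ∧ (r ∨ r) ∧ (q ∨ p) ∧ (q ∨ r) ∧ ¬q   [distribute ∨ over ∧]
≡ r ∧ (q ∨ p) ∧ ¬q   [simplify]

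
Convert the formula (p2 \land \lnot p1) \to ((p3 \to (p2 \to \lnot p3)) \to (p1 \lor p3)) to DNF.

\lnot p2 \lor p1 \lor p3

(p2 \land \lnot p1) \to ((p3 \to (p2 \to \lnot p3)) \to (p1 \lor p3))
⇔ \lnot (p2 \land \lnot p1) \lor ((p3 \to (p2 \to \lnot p3)) \to (p1 \lor p3))   [eliminate \to]
⇔ \lnot (p2 \land \lnot p1) \lor \lnot (p3 \to (p2 \to \lnot p3)) \lor p1 \lor p3   [eliminate \to]
⇔ \lnot (p2 \land \lnot p1) \lor \lnot (\lnot p3 \lor (p2 \to \lnot p3)) \lor p1 \lor p3   [eliminate \to]
⇔ \lnot (p2 \land \lnot p1) \lor \lnot (\lnot p3 \lor \lnot p2 \lor \lnot p3) \lor p1 \lor p3   [eliminate \to]
⇔ \lnot p2 \lor \lnot \lnot p1 \lor \lnot (\lnot p3 \lor \lnot p2 \lor \lnot p3) \lor p1 \lor p3   [De Morgan]
⇔ \lnot p2 \lor p1 \lor \lnot (\lnot p3 \lor \lnot p2 \lor \lnot p3) \lor p1 \lor p3   [double negation]
⇔ \lnot p2 \lor p1 \lor (\lnot \lnot p3 \land \lnot \lnot p2 \land \lnot \lnot p3) \lor p1 \lor p3   [De Morgan]
⇔ \lnot p2 \lor p1 \lor (p3 \land \lnot \lnot p2 \land \lnot \lnot p3) \lor p1 \lor p3   [double negation]
⇔ \lnot p2 \lor p1 \lor (p3 \land p2 \land \lnot \lnot p3) \lor p1 \lor p3   [double negation]
⇔ \lnot p2 \lor p1 \lor (p3 \land p2 \land p3) \lor p1 \lor p3   [double negation]
⇔ \lnot p2 \lor p1 \lor p3   [simplify]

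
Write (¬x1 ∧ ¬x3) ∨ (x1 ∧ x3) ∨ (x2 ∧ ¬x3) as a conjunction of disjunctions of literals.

(¬x1 ∨ x3 ∨ x2) ∧ (¬x3 ∨ x1)

(¬x1 ∧ ¬x3) ∨ (x1 ∧ x3) ∨ (x2 ∧ ¬x3)
≡ (¬x1 ∨ x1 ∨ x2) ∧ (¬x1 ∨ x1 ∨ ¬x3) ∧ (¬x1 ∨ x3 ∨ x2) ∧ (¬x1 ∨ x3 ∨ ¬x3) ∧ (¬x3 ∨ x1 ∨ x2) ∧ (¬x3 ∨ x1 ∨ ¬x3) ∧ (¬x3 ∨ x3 ∨ x2) ∧ (¬x3 ∨ x3 ∨ ¬x3)   [distribute ∨ over ∧]
≡ (¬x1 ∨ x3 ∨ x2) ∧ (¬x3 ∨ x1)   [simplify]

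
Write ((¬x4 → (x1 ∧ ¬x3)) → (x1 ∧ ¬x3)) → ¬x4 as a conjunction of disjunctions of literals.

((¬x4 → (x1 ∧ ¬x3)) → (x1 ∧ ¬x3)) → ¬x4
≡ ¬((¬x4 → (x1 ∧ ¬x3)) → (x1 ∧ ¬x3)) ∨ ¬x4   [eliminate →]
≡ ¬(¬(¬x4 → (x1 ∧ ¬x3)) ∨ (x1 ∧ ¬x3)) ∨ ¬x4   [eliminate →]
≡ ¬(¬(¬¬x4 ∨ (x1 ∧ ¬x3)) ∨ (x1 ∧ ¬x3)) ∨ ¬x4   [eliminate →]
≡ (¬¬(¬¬x4 ∨ (x1 ∧ ¬x3)) ∧ ¬(x1 ∧ ¬x3)) ∨ ¬x4   [De Morgan]
≡ ((¬¬x4 ∨ (x1 ∧ ¬x3)) ∧ ¬(x1 ∧ ¬x3)) ∨ ¬x4   [double negation]
≡ ((x4 ∨ (x1 ∧ ¬x3)) ∧ ¬(x1 ∧ ¬x3)) ∨ ¬x4   [double negation]
≡ ((x4 ∨ (x1 ∧ ¬x3)) ∧ (¬x1 ∨ ¬¬x3)) ∨ ¬x4   [De Morgan]
≡ ((x4 ∨ (x1 ∧ ¬x3)) ∧ (¬x1 ∨ x3)) ∨ ¬x4   [double negation]
≡ (x4 ∨ x1 ∨ ¬x4) ∧ (x4 ∨ ¬x3 ∨ ¬x4) ∧ (¬x1 ∨ x3 ∨ ¬x4)   [distribute ∨ over ∧]
≡ ¬x1 ∨ x3 ∨ ¬x4   [simplify]

¬x1 ∨ x3 ∨ ¬x4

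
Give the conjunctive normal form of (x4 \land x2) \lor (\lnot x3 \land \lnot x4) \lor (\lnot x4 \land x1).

(x4 \lor \lnot x3 \lor x1) \land (x2 \lor \lnot x3 \lor x1) \land (x2 \lor \lnot x4)

(x4 \land x2) \lor (\lnot x3 \land \lnot x4) \lor (\lnot x4 \land x1)
⇔ (x4 \lor \lnot x3 \lor \lnot x4) \land (x4 \lor \lnot x3 \lor x1) \land (x4 \lor \lnot x4 \lor \lnot x4) \land (x4 \lor \lnot x4 \lor x1) \land (x2 \lor \lnot x3 \lor \lnot x4) \land (x2 \lor \lnot x3 \lor x1) \land (x2 \lor \lnot x4 \lor \lnot x4) \land (x2 \lor \lnot x4 \lor x1)   [distribute \lor over \land]
⇔ (x4 \lor \lnot x3 \lor x1) \land (x2 \lor \lnot x3 \lor x1) \land (x2 \lor \lnot x4)   [simplify]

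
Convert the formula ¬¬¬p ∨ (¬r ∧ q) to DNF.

¬¬¬p ∨ (¬r ∧ q)
≡ ¬p ∨ (¬r ∧ q)   [double negation]

¬p ∨ (¬r ∧ q)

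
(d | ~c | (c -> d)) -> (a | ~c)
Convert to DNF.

(~d & c) | a | ~c

(d | ~c | (c -> d)) -> (a | ~c)
≡ ~(d | ~c | (c -> d)) | a | ~c   [eliminate ->]
≡ ~(d | ~c | ~c | d) | a | ~c   [eliminate ->]
≡ (~d & ~~c & ~~c & ~d) | a | ~c   [De Morgan]
≡ (~d & c & ~~c & ~d) | a | ~c   [double negation]
≡ (~d & c & c & ~d) | a | ~c   [double negation]
≡ (~d & c) | a | ~c   [simplify]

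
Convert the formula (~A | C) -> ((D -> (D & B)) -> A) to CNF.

(A | D) & (A | ~D | ~B)

(~A | C) -> ((D -> (D & B)) -> A)
⇔ ~(~A | C) | ((D -> (D & B)) -> A)   — eliminate ->
⇔ ~(~A | C) | ~(D -> (D & B)) | A   — eliminate ->
⇔ ~(~A | C) | ~(~D | (D & B)) | A   — eliminate ->
⇔ (~~A & ~C) | ~(~D | (D & B)) | A   — De Morgan
⇔ (A & ~C) | ~(~D | (D & B)) | A   — double negation
⇔ (A & ~C) | (~~D & ~(D & B)) | A   — De Morgan
⇔ (A & ~C) | (D & ~(D & B)) | A   — double negation
⇔ (A & ~C) | (D & (~D | ~B)) | A   — De Morgan
⇔ (A | D | A) & (A | ~D | ~B | A) & (~C | D | A) & (~C | ~D | ~B | A)   — distribute | over &
⇔ (A | D) & (A | ~D | ~B)   — simplify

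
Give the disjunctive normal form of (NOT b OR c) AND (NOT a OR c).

(NOT b OR c) AND (NOT a OR c)
= (NOT b AND NOT a) OR (NOT b AND c) OR (c AND NOT a) OR (c AND c)   [distribute AND over OR]
= (NOT b AND NOT a) OR c   [simplify]

(NOT b AND NOT a) OR c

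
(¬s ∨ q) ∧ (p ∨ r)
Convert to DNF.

(¬s ∨ q) ∧ (p ∨ r)
≡ (¬s ∧ p) ∨ (¬s ∧ r) ∨ (q ∧ p) ∨ (q ∧ r)

(¬s ∧ p) ∨ (¬s ∧ r) ∨ (q ∧ p) ∨ (q ∧ r)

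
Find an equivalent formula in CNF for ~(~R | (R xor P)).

R & (~R | P)

~(~R | (R xor P))
≡ ~(~R | ((R | P) & ~(R & P)))   [expand xor]
≡ ~~R & ~((R | P) & ~(R & P))   [De Morgan]
≡ R & ~((R | P) & ~(R & P))   [double negation]
≡ R & (~(R | P) | ~~(R & P))   [De Morgan]
≡ R & ((~R & ~P) | ~~(R & P))   [De Morgan]
≡ R & ((~R & ~P) | (R & P))   [double negation]
≡ R & (~R | R) & (~R | P) & (~P | R) & (~P | P)   [distribute | over &]
≡ R & (~R | P)   [simplify]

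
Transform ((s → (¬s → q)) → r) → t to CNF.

¬r ∨ t

((s → (¬s → q)) → r) → t
≡ ¬((s → (¬s → q)) → r) ∨ t   (eliminate →)
≡ ¬(¬(s → (¬s → q)) ∨ r) ∨ t   (eliminate →)
≡ ¬(¬(¬s ∨ (¬s → q)) ∨ r) ∨ t   (eliminate →)
≡ ¬(¬(¬s ∨ ¬¬s ∨ q) ∨ r) ∨ t   (eliminate →)
≡ (¬¬(¬s ∨ ¬¬s ∨ q) ∧ ¬r) ∨ t   (De Morgan)
≡ ((¬s ∨ ¬¬s ∨ q) ∧ ¬r) ∨ t   (double negation)
≡ ((¬s ∨ s ∨ q) ∧ ¬r) ∨ t   (double negation)
≡ (¬s ∨ s ∨ q ∨ t) ∧ (¬r ∨ t)   (distribute ∨ over ∧)
≡ ¬r ∨ t   (simplify)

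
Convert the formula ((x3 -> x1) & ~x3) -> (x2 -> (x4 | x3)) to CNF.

x3 | ~x2 | x4

((x3 -> x1) & ~x3) -> (x2 -> (x4 | x3))
= ~((x3 -> x1) & ~x3) | (x2 -> (x4 | x3))   — eliminate ->
= ~((~x3 | x1) & ~x3) | (x2 -> (x4 | x3))   — eliminate ->
= ~((~x3 | x1) & ~x3) | ~x2 | x4 | x3   — eliminate ->
= ~(~x3 | x1) | ~~x3 | ~x2 | x4 | x3   — De Morgan
= (~~x3 & ~x1) | ~~x3 | ~x2 | x4 | x3   — De Morgan
= (x3 & ~x1) | ~~x3 | ~x2 | x4 | x3   — double negation
= (x3 & ~x1) | x3 | ~x2 | x4 | x3   — double negation
= (x3 | x3 | ~x2 | x4 | x3) & (~x1 | x3 | ~x2 | x4 | x3)   — distribute | over &
= x3 | ~x2 | x4   — simplify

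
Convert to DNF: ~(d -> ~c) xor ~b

(d & c & b) | (~d & ~b) | (~c & ~b)

~(d -> ~c) xor ~b
≡ (~(d -> ~c) & ~~b) | (~~(d -> ~c) & ~b)   — expand xor
≡ (~(~d | ~c) & ~~b) | (~~(d -> ~c) & ~b)   — eliminate ->
≡ (~(~d | ~c) & ~~b) | (~~(~d | ~c) & ~b)   — eliminate ->
≡ (~~d & ~~c & ~~b) | (~~(~d | ~c) & ~b)   — De Morgan
≡ (d & ~~c & ~~b) | (~~(~d | ~c) & ~b)   — double negation
≡ (d & c & ~~b) | (~~(~d | ~c) & ~b)   — double negation
≡ (d & c & b) | (~~(~d | ~c) & ~b)   — double negation
≡ (d & c & b) | ((~d | ~c) & ~b)   — double negation
≡ (d & c & b) | (~d & ~b) | (~c & ~b)   — distribute & over |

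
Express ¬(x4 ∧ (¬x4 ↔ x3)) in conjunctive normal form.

¬(x4 ∧ (¬x4 ↔ x3))
⇔ ¬(x4 ∧ (¬x4 → x3) ∧ (x3 → ¬x4))
⇔ ¬(x4 ∧ (¬¬x4 ∨ x3) ∧ (x3 → ¬x4))
⇔ ¬(x4 ∧ (¬¬x4 ∨ x3) ∧ (¬x3 ∨ ¬x4))
⇔ ¬x4 ∨ ¬(¬¬x4 ∨ x3) ∨ ¬(¬x3 ∨ ¬x4)
⇔ ¬x4 ∨ (¬¬¬x4 ∧ ¬x3) ∨ ¬(¬x3 ∨ ¬x4)
⇔ ¬x4 ∨ (¬x4 ∧ ¬x3) ∨ ¬(¬x3 ∨ ¬x4)
⇔ ¬x4 ∨ (¬x4 ∧ ¬x3) ∨ (¬¬x3 ∧ ¬¬x4)
⇔ ¬x4 ∨ (¬x4 ∧ ¬x3) ∨ (x3 ∧ ¬¬x4)
⇔ ¬x4 ∨ (¬x4 ∧ ¬x3) ∨ (x3 ∧ x4)
⇔ (¬x4 ∨ ¬x4 ∨ x3) ∧ (¬x4 ∨ ¬x4 ∨ x4) ∧ (¬x4 ∨ ¬x3 ∨ x3) ∧ (¬x4 ∨ ¬x3 ∨ x4)
⇔ ¬x4 ∨ x3

¬x4 ∨ x3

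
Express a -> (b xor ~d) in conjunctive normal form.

(~a | b | ~d) & (~a | ~b | d)

a -> (b xor ~d)
= ~a | (b xor ~d)   — eliminate ->
= ~a | ((b | ~d) & ~(b & ~d))   — expand xor
= ~a | ((b | ~d) & (~b | ~~d))   — De Morgan
= ~a | ((b | ~d) & (~b | d))   — double negation
= (~a | b | ~d) & (~a | ~b | d)   — distribute | over &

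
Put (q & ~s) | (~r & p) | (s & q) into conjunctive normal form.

(q & ~s) | (~r & p) | (s & q)
⇔ (q | ~r | s) & (q | ~r | q) & (q | p | s) & (q | p | q) & (~s | ~r | s) & (~s | ~r | q) & (~s | p | s) & (~s | p | q)   (distribute | over &)
⇔ (q | ~r) & (q | p)   (simplify)

(q | ~r) & (q | p)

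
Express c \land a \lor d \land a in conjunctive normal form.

c \land a \lor d \land a
⇔ (c \lor d) \land (c \lor a) \land (a \lor d) \land (a \lor a)   [distribute \lor over \land]
⇔ (c \lor d) \land a   [simplify]

(c \lor d) \land a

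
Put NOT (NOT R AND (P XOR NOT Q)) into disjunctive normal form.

R OR (NOT P AND Q) OR (NOT Q AND P)

NOT (NOT R AND (P XOR NOT Q))
≡ NOT (NOT R AND ((P AND NOT NOT Q) OR (NOT P AND NOT Q)))   (expand XOR)
≡ NOT NOT R OR NOT ((P AND NOT NOT Q) OR (NOT P AND NOT Q))   (De Morgan)
≡ R OR NOT ((P AND NOT NOT Q) OR (NOT P AND NOT Q))   (double negation)
≡ R OR (NOT (P AND NOT NOT Q) AND NOT (NOT P AND NOT Q))   (De Morgan)
≡ R OR ((NOT P OR NOT NOT NOT Q) AND NOT (NOT P AND NOT Q))   (De Morgan)
≡ R OR ((NOT P OR NOT Q) AND NOT (NOT P AND NOT Q))   (double negation)
≡ R OR ((NOT P OR NOT Q) AND (NOT NOT P OR NOT NOT Q))   (De Morgan)
≡ R OR ((NOT P OR NOT Q) AND (P OR NOT NOT Q))   (double negation)
≡ R OR ((NOT P OR NOT Q) AND (P OR Q))   (double negation)
≡ R OR (NOT P AND P) OR (NOT P AND Q) OR (NOT Q AND P) OR (NOT Q AND Q)   (distribute AND over OR)
≡ R OR (NOT P AND Q) OR (NOT Q AND P)   (simplify)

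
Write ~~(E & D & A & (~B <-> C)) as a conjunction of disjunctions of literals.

E & D & A & (B | C) & (~C | ~B)

~~(E & D & A & (~B <-> C))
≡ ~~(E & D & A & (~B -> C) & (C -> ~B))   [eliminate <->]
≡ ~~(E & D & A & (~~B | C) & (C -> ~B))   [eliminate ->]
≡ ~~(E & D & A & (~~B | C) & (~C | ~B))   [eliminate ->]
≡ E & D & A & (~~B | C) & (~C | ~B)   [double negation]
≡ E & D & A & (B | C) & (~C | ~B)   [double negation]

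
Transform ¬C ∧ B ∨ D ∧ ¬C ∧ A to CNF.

¬C ∧ (B ∨ D) ∧ (B ∨ A)

¬C ∧ B ∨ D ∧ ¬C ∧ A
≡ (¬C ∨ D) ∧ (¬C ∨ ¬C) ∧ (¬C ∨ A) ∧ (B ∨ D) ∧ (B ∨ ¬C) ∧ (B ∨ A)   (distribute ∨ over ∧)
≡ ¬C ∧ (B ∨ D) ∧ (B ∨ A)   (simplify)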